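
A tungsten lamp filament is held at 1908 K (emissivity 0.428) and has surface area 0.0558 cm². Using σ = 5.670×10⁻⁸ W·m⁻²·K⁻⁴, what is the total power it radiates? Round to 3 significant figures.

P ≈ 1.79 W

Area A = 0.0558 cm² = 5.58×10⁻⁶ m².
P = εσAT⁴ = 0.428 × 5.670×10⁻⁸ × 5.58×10⁻⁶ × (1908)⁴ = 1.79 W.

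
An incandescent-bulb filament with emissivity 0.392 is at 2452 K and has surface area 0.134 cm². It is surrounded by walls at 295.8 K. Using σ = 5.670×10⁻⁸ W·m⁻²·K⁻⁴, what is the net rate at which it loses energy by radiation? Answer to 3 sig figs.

Net loss ≈ 10.8 W

Area A = 0.134 cm² = 1.34×10⁻⁵ m².
Net radiated power P_net = εσA(T⁴ − T₀⁴) = 0.392×5.670×10⁻⁸×1.34×10⁻⁵×(2452⁴ − 295.8⁴).
T⁴ − T₀⁴ = 3.61478×10¹³ − 7.65584×10⁹ = 3.61401×10¹³ K⁴, so P_net = 10.8 W.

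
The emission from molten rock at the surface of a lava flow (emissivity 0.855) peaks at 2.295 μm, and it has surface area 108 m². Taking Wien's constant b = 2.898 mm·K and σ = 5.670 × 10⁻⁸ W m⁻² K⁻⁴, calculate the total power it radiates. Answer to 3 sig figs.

Wien's law: T = b/λ_max = 2.898×10⁻³/2.295×10⁻⁶ = 1262.75 K.
Area A = 108 m².
Then P = εσAT⁴ = 0.855×5.670×10⁻⁸×108×(1262.75)⁴ = 1.33×10⁷ W.

P ≈ 1.33×10⁷ W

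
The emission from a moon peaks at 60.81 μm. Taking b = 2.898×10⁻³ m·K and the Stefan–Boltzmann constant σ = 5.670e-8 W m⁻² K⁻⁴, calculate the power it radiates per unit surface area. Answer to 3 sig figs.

I ≈ 0.292 W/m²

Wien's law: T = b/λ_max = 2.898×10⁻³/6.081×10⁻⁵ = 47.6566 K.
Then I = σT⁴ = 5.670×10⁻⁸×(47.6566)⁴ = 0.292 W/m².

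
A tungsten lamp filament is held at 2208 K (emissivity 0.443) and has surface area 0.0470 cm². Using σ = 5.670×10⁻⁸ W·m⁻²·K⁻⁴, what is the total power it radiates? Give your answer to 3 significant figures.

P ≈ 2.81 W

Area A = 0.0470 cm² = 4.70×10⁻⁶ m².
P = εσAT⁴ = 0.443 × 5.670×10⁻⁸ × 4.70×10⁻⁶ × (2208)⁴ = 2.81 W.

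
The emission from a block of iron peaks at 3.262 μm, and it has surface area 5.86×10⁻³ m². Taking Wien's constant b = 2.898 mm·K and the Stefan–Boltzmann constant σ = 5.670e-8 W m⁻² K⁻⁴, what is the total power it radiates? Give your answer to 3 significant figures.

P ≈ 207 W

Wien's law: T = b/λ_max = 2.898×10⁻³/3.262×10⁻⁶ = 888.412 K.
Area A = 5.86×10⁻³ m².
Then P = σAT⁴ = 5.670×10⁻⁸×5.86×10⁻³×(888.412)⁴ = 207 W.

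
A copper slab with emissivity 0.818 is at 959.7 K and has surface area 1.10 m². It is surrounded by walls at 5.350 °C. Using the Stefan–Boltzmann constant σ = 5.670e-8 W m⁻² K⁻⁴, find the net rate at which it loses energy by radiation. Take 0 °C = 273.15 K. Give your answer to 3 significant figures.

Surroundings: T = 5.350 °C + 273.15 = 278.500 K.
Area A = 1.10 m².
Net radiated power P_net = εσA(T⁴ − T₀⁴) = 0.818×5.670×10⁻⁸×1.10×(959.7⁴ − 278.500⁴).
T⁴ − T₀⁴ = 8.48285×10¹¹ − 6.01590×10⁹ = 8.42269×10¹¹ K⁴, so P_net = 4.30×10⁴ W.

Net loss ≈ 4.30×10⁴ W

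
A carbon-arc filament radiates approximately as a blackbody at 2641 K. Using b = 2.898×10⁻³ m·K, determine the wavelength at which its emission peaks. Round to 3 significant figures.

Wien's displacement law: λ_max = b/T = (2.898×10⁻³ m·K)/(2641 K) = 1.097×10⁻⁶ m.
That is 1.10 μm, in the infrared range.

λ_max ≈ 1.10 μm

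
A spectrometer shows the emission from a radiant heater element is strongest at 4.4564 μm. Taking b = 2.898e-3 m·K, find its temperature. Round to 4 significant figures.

T ≈ 650.3 K

Wien's law gives T = b/λ_max = (2.898×10⁻³ m·K)/(4.4564×10⁻⁶ m) = 650.3 K.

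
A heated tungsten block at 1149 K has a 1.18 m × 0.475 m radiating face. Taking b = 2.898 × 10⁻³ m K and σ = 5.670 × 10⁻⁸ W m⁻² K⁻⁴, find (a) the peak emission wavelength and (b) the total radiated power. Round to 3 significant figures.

λ_max ≈ 2.52 μm; P ≈ 5.54×10⁴ W

(a) λ_max = b/T = 2.898×10⁻³/1149 = 2.522×10⁻⁶ m = 2.52 μm.
Area A = 1.18 × 0.475 = 0.5605 m².
(b) P = σAT⁴ = 5.670×10⁻⁸×0.5605×(1149)⁴ = 5.54×10⁴ W.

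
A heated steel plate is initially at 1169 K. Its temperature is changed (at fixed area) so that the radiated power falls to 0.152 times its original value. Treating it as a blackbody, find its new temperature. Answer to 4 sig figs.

T₂ ≈ 729.9 K

P ∝ T⁴, so T₂/T₁ = (P₂/P₁)^(1/4) = (0.152)^(1/4) = 0.624397.
T₂ = 1169 × 0.624397 = 729.9 K.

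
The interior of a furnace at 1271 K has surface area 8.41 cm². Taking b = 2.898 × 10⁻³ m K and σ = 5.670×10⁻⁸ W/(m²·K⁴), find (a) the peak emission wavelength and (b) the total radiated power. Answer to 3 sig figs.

(a) λ_max = b/T = 2.898×10⁻³/1271 = 2.280×10⁻⁶ m = 2.28×10³ nm.
Area A = 8.41 cm² = 8.41×10⁻⁴ m².
(b) P = σAT⁴ = 5.670×10⁻⁸×8.41×10⁻⁴×(1271)⁴ = 124 W.

λ_max ≈ 2.28×10³ nm; P ≈ 124 W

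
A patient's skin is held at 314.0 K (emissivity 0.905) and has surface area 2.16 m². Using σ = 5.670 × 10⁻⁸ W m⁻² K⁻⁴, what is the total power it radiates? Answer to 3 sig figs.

P ≈ 1.08×10³ W

Area A = 2.16 m².
P = εσAT⁴ = 0.905 × 5.670×10⁻⁸ × 2.16 × (314.0)⁴ = 1.08×10³ W.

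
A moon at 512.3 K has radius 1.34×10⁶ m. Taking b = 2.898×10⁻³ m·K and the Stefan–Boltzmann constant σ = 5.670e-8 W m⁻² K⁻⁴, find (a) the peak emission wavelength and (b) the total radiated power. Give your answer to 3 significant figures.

(a) λ_max = b/T = 2.898×10⁻³/512.3 = 5.657×10⁻⁶ m = 5.66 μm.
Surface area A = 4πR² = 4π(1.34×10⁶ m)² = 2.25642×10¹³ m².
(b) P = σAT⁴ = 5.670×10⁻⁸×2.25642×10¹³×(512.3)⁴ = 8.81×10¹⁶ W.

λ_max ≈ 5.66 μm; P ≈ 8.81×10¹⁶ W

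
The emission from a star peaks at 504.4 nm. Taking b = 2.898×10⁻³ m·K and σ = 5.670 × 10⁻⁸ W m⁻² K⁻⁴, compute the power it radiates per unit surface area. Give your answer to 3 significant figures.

I ≈ 6.18×10⁷ W/m²

Wien's law: T = b/λ_max = 2.898×10⁻³/5.044×10⁻⁷ = 5745.44 K.
Then I = σT⁴ = 5.670×10⁻⁸×(5745.44)⁴ = 6.18×10⁷ W/m².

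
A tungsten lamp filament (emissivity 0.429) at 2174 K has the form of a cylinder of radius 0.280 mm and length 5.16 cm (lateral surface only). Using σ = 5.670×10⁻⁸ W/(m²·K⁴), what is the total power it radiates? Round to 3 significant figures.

P ≈ 49.3 W

Lateral area A = 2πrL = 2π×2.80×10⁻⁴×0.0516 = 9.07795×10⁻⁵ m².
P = εσAT⁴ = 0.429 × 5.670×10⁻⁸ × 9.07795×10⁻⁵ × (2174)⁴ = 49.3 W.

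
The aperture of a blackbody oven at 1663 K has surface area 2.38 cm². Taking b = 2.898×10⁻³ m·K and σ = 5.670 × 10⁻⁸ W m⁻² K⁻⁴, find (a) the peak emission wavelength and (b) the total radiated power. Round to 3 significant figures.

λ_max ≈ 1.74×10³ nm; P ≈ 103 W

(a) λ_max = b/T = 2.898×10⁻³/1663 = 1.743×10⁻⁶ m = 1.74×10³ nm.
Area A = 2.38 cm² = 2.38×10⁻⁴ m².
(b) P = σAT⁴ = 5.670×10⁻⁸×2.38×10⁻⁴×(1663)⁴ = 103 W.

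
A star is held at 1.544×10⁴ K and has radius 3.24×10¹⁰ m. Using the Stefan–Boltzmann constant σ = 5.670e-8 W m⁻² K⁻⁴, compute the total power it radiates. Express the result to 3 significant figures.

Surface area A = 4πR² = 4π(3.24×10¹⁰ m)² = 1.31917×10²² m².
P = σAT⁴ = 5.670×10⁻⁸ × 1.31917×10²² × (1.544×10⁴)⁴ = 4.25×10³¹ W.

P ≈ 4.25×10³¹ W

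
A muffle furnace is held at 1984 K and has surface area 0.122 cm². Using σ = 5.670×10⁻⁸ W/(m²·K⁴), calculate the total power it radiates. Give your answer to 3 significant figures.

P ≈ 10.7 W

Area A = 0.122 cm² = 1.22×10⁻⁵ m².
P = σAT⁴ = 5.670×10⁻⁸ × 1.22×10⁻⁵ × (1984)⁴ = 10.7 W.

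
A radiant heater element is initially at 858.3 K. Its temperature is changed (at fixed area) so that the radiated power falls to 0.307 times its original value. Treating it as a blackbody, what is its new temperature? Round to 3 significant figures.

T₂ ≈ 639 K

P ∝ T⁴, so T₂/T₁ = (P₂/P₁)^(1/4) = (0.307)^(1/4) = 0.744363.
T₂ = 858.3 × 0.744363 = 639 K.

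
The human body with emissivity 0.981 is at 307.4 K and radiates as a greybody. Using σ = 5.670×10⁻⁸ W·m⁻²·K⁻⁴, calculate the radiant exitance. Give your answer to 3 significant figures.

I ≈ 497 W/m²

Stefan–Boltzmann: I = εσT⁴ = 0.981 × 5.670×10⁻⁸ × (307.4)⁴ = 497 W/m².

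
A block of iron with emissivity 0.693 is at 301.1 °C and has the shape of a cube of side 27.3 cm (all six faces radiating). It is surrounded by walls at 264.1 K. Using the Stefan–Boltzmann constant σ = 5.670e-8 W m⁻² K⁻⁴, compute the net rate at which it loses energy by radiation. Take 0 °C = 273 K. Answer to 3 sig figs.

T = 301.1 °C + 273 = 574.1 K.
Area A = 6s² = 6×(0.273 m)² = 0.447174 m².
Net radiated power P_net = εσA(T⁴ − T₀⁴) = 0.693×5.670×10⁻⁸×0.447174×(574.1⁴ − 264.1⁴).
T⁴ − T₀⁴ = 1.08630×10¹¹ − 4.86490×10⁹ = 1.03765×10¹¹ K⁴, so P_net = 1.82×10³ W.

Net loss ≈ 1.82×10³ W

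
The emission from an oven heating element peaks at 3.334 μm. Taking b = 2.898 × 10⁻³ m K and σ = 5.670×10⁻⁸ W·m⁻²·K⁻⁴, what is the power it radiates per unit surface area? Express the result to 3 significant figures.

Wien's law: T = b/λ_max = 2.898×10⁻³/3.334×10⁻⁶ = 869.226 K.
Then I = σT⁴ = 5.670×10⁻⁸×(869.226)⁴ = 3.24×10⁴ W/m².

I ≈ 3.24×10⁴ W/m²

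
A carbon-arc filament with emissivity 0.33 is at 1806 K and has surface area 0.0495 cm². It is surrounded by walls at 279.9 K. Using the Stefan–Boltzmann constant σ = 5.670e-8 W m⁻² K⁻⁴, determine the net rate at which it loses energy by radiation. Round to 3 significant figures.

Area A = 0.0495 cm² = 4.95×10⁻⁶ m².
Net radiated power P_net = εσA(T⁴ − T₀⁴) = 0.33×5.670×10⁻⁸×4.95×10⁻⁶×(1806⁴ − 279.9⁴).
T⁴ − T₀⁴ = 1.06383×10¹³ − 6.13778×10⁹ = 1.06322×10¹³ K⁴, so P_net = 0.985 W.

Net loss ≈ 0.985 W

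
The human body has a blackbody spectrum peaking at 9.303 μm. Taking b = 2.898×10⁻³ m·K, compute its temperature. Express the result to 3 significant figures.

Wien's law gives T = b/λ_max = (2.898×10⁻³ m·K)/(9.303×10⁻⁶ m) = 312 K.

T ≈ 312 K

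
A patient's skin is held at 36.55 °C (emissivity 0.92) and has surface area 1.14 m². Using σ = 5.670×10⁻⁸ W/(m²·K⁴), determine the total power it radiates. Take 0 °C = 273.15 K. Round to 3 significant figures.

P ≈ 547 W

T = 36.55 °C + 273.15 = 309.70 K.
Area A = 1.14 m².
P = εσAT⁴ = 0.92 × 5.670×10⁻⁸ × 1.14 × (309.70)⁴ = 547 W.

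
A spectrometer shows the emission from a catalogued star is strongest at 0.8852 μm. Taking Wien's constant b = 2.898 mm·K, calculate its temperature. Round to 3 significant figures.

T ≈ 3.27×10³ K

Wien's law gives T = b/λ_max = (2.898×10⁻³ m·K)/(8.852×10⁻⁷ m) = 3.27×10³ K.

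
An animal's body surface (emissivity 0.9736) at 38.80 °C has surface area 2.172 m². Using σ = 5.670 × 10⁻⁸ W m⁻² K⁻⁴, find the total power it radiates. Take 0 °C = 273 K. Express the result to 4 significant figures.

P ≈ 1133 W

T = 38.80 °C + 273 = 311.80 K.
Area A = 2.172 m².
P = εσAT⁴ = 0.9736 × 5.670×10⁻⁸ × 2.172 × (311.80)⁴ = 1133 W.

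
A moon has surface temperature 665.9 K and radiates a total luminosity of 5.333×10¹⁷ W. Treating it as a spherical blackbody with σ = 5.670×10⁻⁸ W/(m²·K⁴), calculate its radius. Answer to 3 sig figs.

L = 4πR²σT⁴ ⇒ R = √(L/(4πσT⁴)).
σT⁴ = 11148.6 W/m², so R = √(5.333×10¹⁷/(4π×11148.6)) = 1.95×10⁶ m.

R ≈ 1.95×10⁶ m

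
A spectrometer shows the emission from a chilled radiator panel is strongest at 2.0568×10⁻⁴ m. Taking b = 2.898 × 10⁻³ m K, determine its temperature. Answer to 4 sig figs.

Wien's law gives T = b/λ_max = (2.898×10⁻³ m·K)/(2.0568×10⁻⁴ m) = 14.09 K.

T ≈ 14.09 K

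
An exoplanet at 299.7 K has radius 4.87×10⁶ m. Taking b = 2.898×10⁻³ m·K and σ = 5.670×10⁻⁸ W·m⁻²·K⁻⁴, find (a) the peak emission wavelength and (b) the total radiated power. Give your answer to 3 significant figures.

λ_max ≈ 9.67 μm; P ≈ 1.36×10¹⁷ W

(a) λ_max = b/T = 2.898×10⁻³/299.7 = 9.670×10⁻⁶ m = 9.67 μm.
Surface area A = 4πR² = 4π(4.87×10⁶ m)² = 2.98035×10¹⁴ m².
(b) P = σAT⁴ = 5.670×10⁻⁸×2.98035×10¹⁴×(299.7)⁴ = 1.36×10¹⁷ W.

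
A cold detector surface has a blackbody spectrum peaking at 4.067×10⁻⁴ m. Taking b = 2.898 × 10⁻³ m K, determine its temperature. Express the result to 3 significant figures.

Wien's law gives T = b/λ_max = (2.898×10⁻³ m·K)/(4.067×10⁻⁴ m) = 7.13 K.

T ≈ 7.13 K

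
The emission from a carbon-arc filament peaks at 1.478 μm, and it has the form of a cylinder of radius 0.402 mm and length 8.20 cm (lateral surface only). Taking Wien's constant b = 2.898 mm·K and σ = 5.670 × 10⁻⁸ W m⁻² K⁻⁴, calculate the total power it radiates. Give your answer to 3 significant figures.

P ≈ 174 W

Wien's law: T = b/λ_max = 2.898×10⁻³/1.478×10⁻⁶ = 1960.76 K.
Lateral area A = 2πrL = 2π×4.02×10⁻⁴×0.0820 = 2.07119×10⁻⁴ m².
Then P = σAT⁴ = 5.670×10⁻⁸×2.07119×10⁻⁴×(1960.76)⁴ = 174 W.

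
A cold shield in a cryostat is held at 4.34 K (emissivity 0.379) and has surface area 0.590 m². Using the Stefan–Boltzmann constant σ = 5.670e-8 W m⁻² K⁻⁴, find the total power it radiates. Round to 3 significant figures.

Area A = 0.590 m².
P = εσAT⁴ = 0.379 × 5.670×10⁻⁸ × 0.590 × (4.34)⁴ = 4.50×10⁻⁶ W.

P ≈ 4.50×10⁻⁶ W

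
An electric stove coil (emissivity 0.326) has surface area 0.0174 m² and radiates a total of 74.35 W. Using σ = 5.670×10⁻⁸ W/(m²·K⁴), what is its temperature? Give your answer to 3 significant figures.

T ≈ 693 K

Area A = 0.0174 m².
P = εσAT⁴ ⇒ T = (P/(εσA))^(1/4) = (74.35/(0.326×5.670×10⁻⁸×0.0174))^(1/4) = 693 K.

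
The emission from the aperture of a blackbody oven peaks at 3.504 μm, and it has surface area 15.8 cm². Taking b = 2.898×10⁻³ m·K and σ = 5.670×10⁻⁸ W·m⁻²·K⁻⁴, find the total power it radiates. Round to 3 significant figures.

Wien's law: T = b/λ_max = 2.898×10⁻³/3.504×10⁻⁶ = 827.055 K.
Area A = 15.8 cm² = 1.58×10⁻³ m².
Then P = σAT⁴ = 5.670×10⁻⁸×1.58×10⁻³×(827.055)⁴ = 41.9 W.

P ≈ 41.9 W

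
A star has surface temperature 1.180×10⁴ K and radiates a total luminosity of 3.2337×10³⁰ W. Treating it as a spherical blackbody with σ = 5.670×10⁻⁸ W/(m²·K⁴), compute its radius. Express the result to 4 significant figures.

L = 4πR²σT⁴ ⇒ R = √(L/(4πσT⁴)).
σT⁴ = 1.09929×10⁹ W/m², so R = √(3.2337×10³⁰/(4π×1.09929×10⁹)) = 1.530×10¹⁰ m.

R ≈ 1.530×10¹⁰ m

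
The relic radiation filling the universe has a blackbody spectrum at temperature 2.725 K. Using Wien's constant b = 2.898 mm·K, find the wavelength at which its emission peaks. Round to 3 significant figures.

λ_max ≈ 1.06×10⁻³ m

Wien's displacement law: λ_max = b/T = (2.898×10⁻³ m·K)/(2.725 K) = 1.063×10⁻³ m.
That is 1.06×10⁻³ m, in the microwave range.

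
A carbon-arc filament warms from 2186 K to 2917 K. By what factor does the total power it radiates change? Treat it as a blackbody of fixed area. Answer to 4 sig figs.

P₂/P₁ ≈ 3.171

P ∝ T⁴, so P₂/P₁ = (T₂/T₁)⁴ = (2917/2186)⁴ = (1.33440)⁴ = 3.171.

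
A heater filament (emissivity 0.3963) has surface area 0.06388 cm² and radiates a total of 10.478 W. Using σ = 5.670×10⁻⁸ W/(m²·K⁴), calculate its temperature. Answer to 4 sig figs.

T ≈ 2923 K

Area A = 0.06388 cm² = 6.388×10⁻⁶ m².
P = εσAT⁴ ⇒ T = (P/(εσA))^(1/4) = (10.478/(0.3963×5.670×10⁻⁸×6.388×10⁻⁶))^(1/4) = 2923 K.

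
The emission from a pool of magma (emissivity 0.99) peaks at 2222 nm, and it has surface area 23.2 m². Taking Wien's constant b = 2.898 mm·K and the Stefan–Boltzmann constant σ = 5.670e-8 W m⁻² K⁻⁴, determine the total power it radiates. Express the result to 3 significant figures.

Wien's law: T = b/λ_max = 2.898×10⁻³/2.222×10⁻⁶ = 1304.23 K.
Area A = 23.2 m².
Then P = εσAT⁴ = 0.99×5.670×10⁻⁸×23.2×(1304.23)⁴ = 3.77×10⁶ W.

P ≈ 3.77×10⁶ W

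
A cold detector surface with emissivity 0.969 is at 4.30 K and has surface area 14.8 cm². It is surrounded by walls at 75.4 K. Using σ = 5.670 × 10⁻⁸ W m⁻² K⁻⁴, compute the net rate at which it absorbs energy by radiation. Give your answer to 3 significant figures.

Net gain ≈ 2.63×10⁻³ W

Area A = 14.8 cm² = 1.48×10⁻³ m².
Net radiated power P_net = εσA(T⁴ − T₀⁴) = 0.969×5.670×10⁻⁸×1.48×10⁻³×(4.30⁴ − 75.4⁴).
T⁴ − T₀⁴ = 341.880 − 3.23210×10⁷ = -3.23207×10⁷ K⁴, so P_net = -2.63×10⁻³ W — negative, meaning a net gain of 2.63×10⁻³ W.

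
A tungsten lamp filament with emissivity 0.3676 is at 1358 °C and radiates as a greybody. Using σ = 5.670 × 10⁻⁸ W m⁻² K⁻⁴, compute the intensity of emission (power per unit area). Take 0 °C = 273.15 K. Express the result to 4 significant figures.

I ≈ 1.475×10⁵ W/m²

T = 1358 °C + 273.15 = 1631.15 K.
Stefan–Boltzmann: I = εσT⁴ = 0.3676 × 5.670×10⁻⁸ × (1631.15)⁴ = 1.475×10⁵ W/m².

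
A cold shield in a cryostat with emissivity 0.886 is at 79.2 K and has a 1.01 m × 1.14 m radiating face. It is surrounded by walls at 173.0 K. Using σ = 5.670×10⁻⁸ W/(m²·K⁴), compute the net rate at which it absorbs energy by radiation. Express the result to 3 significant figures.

Area A = 1.01 × 1.14 = 1.1514 m².
Net radiated power P_net = εσA(T⁴ − T₀⁴) = 0.886×5.670×10⁻⁸×1.1514×(79.2⁴ − 173.0⁴).
T⁴ − T₀⁴ = 3.93460×10⁷ − 8.95745×10⁸ = -8.56399×10⁸ K⁴, so P_net = -49.5 W — negative, meaning a net gain of 49.5 W.

Net gain ≈ 49.5 W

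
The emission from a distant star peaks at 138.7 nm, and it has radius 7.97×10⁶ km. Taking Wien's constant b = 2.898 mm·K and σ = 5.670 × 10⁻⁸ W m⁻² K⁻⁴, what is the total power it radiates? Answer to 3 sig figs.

Wien's law: T = b/λ_max = 2.898×10⁻³/1.387×10⁻⁷ = 20894.0 K.
Surface area A = 4πR² = 4π(7.97×10⁹ m)² = 7.98227×10²⁰ m².
Then P = σAT⁴ = 5.670×10⁻⁸×7.98227×10²⁰×(20894.0)⁴ = 8.63×10³⁰ W.

P ≈ 8.63×10³⁰ W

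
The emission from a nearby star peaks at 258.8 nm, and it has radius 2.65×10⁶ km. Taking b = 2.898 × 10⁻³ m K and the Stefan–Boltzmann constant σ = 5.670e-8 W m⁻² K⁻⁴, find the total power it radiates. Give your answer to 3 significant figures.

Wien's law: T = b/λ_max = 2.898×10⁻³/2.588×10⁻⁷ = 11197.8 K.
Surface area A = 4πR² = 4π(2.65×10⁹ m)² = 8.82473×10¹⁹ m².
Then P = σAT⁴ = 5.670×10⁻⁸×8.82473×10¹⁹×(11197.8)⁴ = 7.87×10²⁸ W.

P ≈ 7.87×10²⁸ W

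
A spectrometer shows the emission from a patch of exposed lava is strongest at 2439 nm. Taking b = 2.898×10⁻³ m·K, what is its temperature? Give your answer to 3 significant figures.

Wien's law gives T = b/λ_max = (2.898×10⁻³ m·K)/(2.439×10⁻⁶ m) = 1.19×10³ K.

T ≈ 1.19×10³ K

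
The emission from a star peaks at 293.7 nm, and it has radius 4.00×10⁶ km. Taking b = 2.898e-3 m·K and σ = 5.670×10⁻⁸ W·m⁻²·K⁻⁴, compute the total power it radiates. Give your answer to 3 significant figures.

Wien's law: T = b/λ_max = 2.898×10⁻³/2.937×10⁻⁷ = 9867.21 K.
Surface area A = 4πR² = 4π(4.00×10⁹ m)² = 2.01062×10²⁰ m².
Then P = σAT⁴ = 5.670×10⁻⁸×2.01062×10²⁰×(9867.21)⁴ = 1.08×10²⁹ W.

P ≈ 1.08×10²⁹ W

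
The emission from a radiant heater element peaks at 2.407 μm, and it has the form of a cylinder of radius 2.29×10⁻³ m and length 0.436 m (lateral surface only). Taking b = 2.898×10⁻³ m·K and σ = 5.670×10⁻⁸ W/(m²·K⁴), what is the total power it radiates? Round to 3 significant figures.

P ≈ 747 W

Wien's law: T = b/λ_max = 2.898×10⁻³/2.407×10⁻⁶ = 1203.99 K.
Lateral area A = 2πrL = 2π×2.29×10⁻³×0.436 = 6.27338×10⁻³ m².
Then P = σAT⁴ = 5.670×10⁻⁸×6.27338×10⁻³×(1203.99)⁴ = 747 W.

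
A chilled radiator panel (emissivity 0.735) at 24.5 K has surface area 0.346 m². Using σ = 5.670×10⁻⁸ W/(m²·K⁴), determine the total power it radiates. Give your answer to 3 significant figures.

Area A = 0.346 m².
P = εσAT⁴ = 0.735 × 5.670×10⁻⁸ × 0.346 × (24.5)⁴ = 5.20×10⁻³ W.

P ≈ 5.20×10⁻³ W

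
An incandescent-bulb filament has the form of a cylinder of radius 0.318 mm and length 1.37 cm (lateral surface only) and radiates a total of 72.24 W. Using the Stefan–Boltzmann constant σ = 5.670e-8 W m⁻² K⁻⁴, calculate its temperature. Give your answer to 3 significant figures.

T ≈ 2.61×10³ K

Lateral area A = 2πrL = 2π×3.18×10⁻⁴×0.0137 = 2.73733×10⁻⁵ m².
P = σAT⁴ ⇒ T = (P/(σA))^(1/4) = (72.24/(5.670×10⁻⁸×2.73733×10⁻⁵))^(1/4) = 2.61×10³ K.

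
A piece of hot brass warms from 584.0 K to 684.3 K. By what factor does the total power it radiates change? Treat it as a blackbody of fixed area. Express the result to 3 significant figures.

P ∝ T⁴, so P₂/P₁ = (T₂/T₁)⁴ = (684.3/584.0)⁴ = (1.17175)⁴ = 1.89.

P₂/P₁ ≈ 1.89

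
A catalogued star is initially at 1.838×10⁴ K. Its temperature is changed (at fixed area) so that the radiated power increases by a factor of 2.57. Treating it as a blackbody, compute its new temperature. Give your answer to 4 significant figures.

P ∝ T⁴, so T₂/T₁ = (P₂/P₁)^(1/4) = (2.57)^(1/4) = 1.26614.
T₂ = 1.838×10⁴ × 1.26614 = 2.327×10⁴ K.

T₂ ≈ 2.327×10⁴ K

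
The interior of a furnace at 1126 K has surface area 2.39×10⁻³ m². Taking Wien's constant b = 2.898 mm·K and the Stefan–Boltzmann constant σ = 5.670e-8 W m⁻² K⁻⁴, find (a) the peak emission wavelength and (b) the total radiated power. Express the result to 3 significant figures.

λ_max ≈ 2.57 μm; P ≈ 218 W

(a) λ_max = b/T = 2.898×10⁻³/1126 = 2.574×10⁻⁶ m = 2.57 μm.
Area A = 2.39×10⁻³ m².
(b) P = σAT⁴ = 5.670×10⁻⁸×2.39×10⁻³×(1126)⁴ = 218 W.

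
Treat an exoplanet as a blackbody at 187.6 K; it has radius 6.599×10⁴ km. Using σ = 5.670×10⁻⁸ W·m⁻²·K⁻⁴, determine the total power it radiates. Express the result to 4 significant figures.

Surface area A = 4πR² = 4π(6.599×10⁷ m)² = 5.47225×10¹⁶ m².
P = σAT⁴ = 5.670×10⁻⁸ × 5.47225×10¹⁶ × (187.6)⁴ = 3.843×10¹⁸ W.

P ≈ 3.843×10¹⁸ W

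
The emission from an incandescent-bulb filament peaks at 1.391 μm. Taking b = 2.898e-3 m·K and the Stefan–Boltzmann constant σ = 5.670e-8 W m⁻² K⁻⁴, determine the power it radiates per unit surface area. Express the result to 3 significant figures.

Wien's law: T = b/λ_max = 2.898×10⁻³/1.391×10⁻⁶ = 2083.39 K.
Then I = σT⁴ = 5.670×10⁻⁸×(2083.39)⁴ = 1.07×10⁶ W/m².

I ≈ 1.07×10⁶ W/m²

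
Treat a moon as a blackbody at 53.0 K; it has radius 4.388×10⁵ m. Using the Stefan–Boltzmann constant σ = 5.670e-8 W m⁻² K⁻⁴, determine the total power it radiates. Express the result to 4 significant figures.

P ≈ 1.083×10¹² W

Surface area A = 4πR² = 4π(4.388×10⁵ m)² = 2.41960×10¹² m².
P = σAT⁴ = 5.670×10⁻⁸ × 2.41960×10¹² × (53.0)⁴ = 1.083×10¹² W.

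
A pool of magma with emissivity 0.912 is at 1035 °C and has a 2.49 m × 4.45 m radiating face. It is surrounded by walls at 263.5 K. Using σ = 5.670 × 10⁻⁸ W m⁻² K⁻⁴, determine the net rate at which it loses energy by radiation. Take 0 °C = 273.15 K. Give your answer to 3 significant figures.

T = 1035 °C + 273.15 = 1308.15 K.
Area A = 2.49 × 4.45 = 11.0805 m².
Net radiated power P_net = εσA(T⁴ − T₀⁴) = 0.912×5.670×10⁻⁸×11.0805×(1308.15⁴ − 263.5⁴).
T⁴ − T₀⁴ = 2.92840×10¹² − 4.82084×10⁹ = 2.92358×10¹² K⁴, so P_net = 1.68×10⁶ W.

Net loss ≈ 1.68×10⁶ W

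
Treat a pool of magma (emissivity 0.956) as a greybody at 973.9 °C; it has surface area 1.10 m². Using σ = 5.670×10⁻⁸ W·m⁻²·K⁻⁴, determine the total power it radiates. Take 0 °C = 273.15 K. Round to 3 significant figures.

P ≈ 1.44×10⁵ W

T = 973.9 °C + 273.15 = 1247.05 K.
Area A = 1.10 m².
P = εσAT⁴ = 0.956 × 5.670×10⁻⁸ × 1.10 × (1247.05)⁴ = 1.44×10⁵ W.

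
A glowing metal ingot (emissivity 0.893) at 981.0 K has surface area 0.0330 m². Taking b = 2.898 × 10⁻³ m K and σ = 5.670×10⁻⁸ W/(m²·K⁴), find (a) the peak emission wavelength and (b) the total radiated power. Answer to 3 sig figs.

(a) λ_max = b/T = 2.898×10⁻³/981.0 = 2.954×10⁻⁶ m = 2.95×10³ nm.
Area A = 0.0330 m².
(b) P = εσAT⁴ = 0.893×5.670×10⁻⁸×0.0330×(981.0)⁴ = 1.55×10³ W.

λ_max ≈ 2.95×10³ nm; P ≈ 1.55×10³ W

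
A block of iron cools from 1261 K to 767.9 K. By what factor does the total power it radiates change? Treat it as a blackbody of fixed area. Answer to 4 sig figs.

P ∝ T⁴, so P₂/P₁ = (T₂/T₁)⁴ = (767.9/1261)⁴ = (0.608961)⁴ = 0.1375.

P₂/P₁ ≈ 0.1375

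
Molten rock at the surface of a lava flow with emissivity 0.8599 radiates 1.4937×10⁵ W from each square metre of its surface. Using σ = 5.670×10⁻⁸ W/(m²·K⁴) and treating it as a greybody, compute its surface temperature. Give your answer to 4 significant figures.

T ≈ 1323 K

I = εσT⁴, so T = (I/εσ)^(1/4) = (1.4937×10⁵/(0.8599×5.670×10⁻⁸))^(1/4) = 1323 K.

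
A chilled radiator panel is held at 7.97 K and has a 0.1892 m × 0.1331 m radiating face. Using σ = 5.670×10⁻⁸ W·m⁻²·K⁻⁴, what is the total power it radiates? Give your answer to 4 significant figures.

P ≈ 5.761×10⁻⁶ W

Area A = 0.1892 × 0.1331 = 0.0251825 m².
P = σAT⁴ = 5.670×10⁻⁸ × 0.0251825 × (7.97)⁴ = 5.761×10⁻⁶ W.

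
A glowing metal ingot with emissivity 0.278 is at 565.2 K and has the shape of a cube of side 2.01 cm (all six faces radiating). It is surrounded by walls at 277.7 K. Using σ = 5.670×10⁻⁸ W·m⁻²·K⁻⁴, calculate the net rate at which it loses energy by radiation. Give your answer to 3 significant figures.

Net loss ≈ 3.67 W

Area A = 6s² = 6×(0.0201 m)² = 2.42406×10⁻³ m².
Net radiated power P_net = εσA(T⁴ − T₀⁴) = 0.278×5.670×10⁻⁸×2.42406×10⁻³×(565.2⁴ − 277.7⁴).
T⁴ − T₀⁴ = 1.02049×10¹¹ − 5.94708×10⁹ = 9.61019×10¹⁰ K⁴, so P_net = 3.67 W.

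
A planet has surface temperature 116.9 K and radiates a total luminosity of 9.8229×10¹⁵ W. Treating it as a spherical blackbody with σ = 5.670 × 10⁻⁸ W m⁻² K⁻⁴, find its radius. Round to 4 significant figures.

L = 4πR²σT⁴ ⇒ R = √(L/(4πσT⁴)).
σT⁴ = 10.5887 W/m², so R = √(9.8229×10¹⁵/(4π×10.5887)) = 8.592×10⁶ m.

R ≈ 8.592×10⁶ m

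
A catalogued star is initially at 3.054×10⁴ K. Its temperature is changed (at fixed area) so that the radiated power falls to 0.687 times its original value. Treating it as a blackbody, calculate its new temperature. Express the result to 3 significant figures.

P ∝ T⁴, so T₂/T₁ = (P₂/P₁)^(1/4) = (0.687)^(1/4) = 0.910415.
T₂ = 3.054×10⁴ × 0.910415 = 2.78×10⁴ K.

T₂ ≈ 2.78×10⁴ K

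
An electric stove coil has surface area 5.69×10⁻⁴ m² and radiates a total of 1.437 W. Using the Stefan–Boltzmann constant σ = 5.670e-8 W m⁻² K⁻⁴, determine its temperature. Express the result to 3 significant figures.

T ≈ 459 K

Area A = 5.69×10⁻⁴ m².
P = σAT⁴ ⇒ T = (P/(σA))^(1/4) = (1.437/(5.670×10⁻⁸×5.69×10⁻⁴))^(1/4) = 459 K.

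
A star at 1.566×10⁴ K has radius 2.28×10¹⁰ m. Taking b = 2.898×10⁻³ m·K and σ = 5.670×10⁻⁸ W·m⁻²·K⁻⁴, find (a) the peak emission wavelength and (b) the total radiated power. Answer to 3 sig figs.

(a) λ_max = b/T = 2.898×10⁻³/1.566×10⁴ = 1.851×10⁻⁷ m = 185 nm.
Surface area A = 4πR² = 4π(2.28×10¹⁰ m)² = 6.53250×10²¹ m².
(b) P = σAT⁴ = 5.670×10⁻⁸×6.53250×10²¹×(1.566×10⁴)⁴ = 2.23×10³¹ W.

λ_max ≈ 185 nm; P ≈ 2.23×10³¹ W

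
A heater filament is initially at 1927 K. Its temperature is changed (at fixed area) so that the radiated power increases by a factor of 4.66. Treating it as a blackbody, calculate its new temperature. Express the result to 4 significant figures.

T₂ ≈ 2831 K

P ∝ T⁴, so T₂/T₁ = (P₂/P₁)^(1/4) = (4.66)^(1/4) = 1.46925.
T₂ = 1927 × 1.46925 = 2831 K.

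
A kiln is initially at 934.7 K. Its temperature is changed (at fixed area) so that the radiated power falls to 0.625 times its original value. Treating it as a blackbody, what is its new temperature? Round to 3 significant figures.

T₂ ≈ 831 K

P ∝ T⁴, so T₂/T₁ = (P₂/P₁)^(1/4) = (0.625)^(1/4) = 0.889140.
T₂ = 934.7 × 0.889140 = 831 K.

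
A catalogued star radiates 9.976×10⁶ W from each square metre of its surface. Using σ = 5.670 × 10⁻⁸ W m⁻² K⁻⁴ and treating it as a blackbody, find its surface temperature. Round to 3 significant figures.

I = σT⁴, so T = (I/σ)^(1/4) = (9.976×10⁶/(5.670×10⁻⁸))^(1/4) = 3.64×10³ K.

T ≈ 3.64×10³ K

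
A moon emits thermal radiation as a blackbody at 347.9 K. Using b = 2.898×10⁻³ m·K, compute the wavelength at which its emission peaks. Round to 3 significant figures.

λ_max ≈ 8.33 μm

Wien's displacement law: λ_max = b/T = (2.898×10⁻³ m·K)/(347.9 K) = 8.330×10⁻⁶ m.
That is 8.33 μm, in the infrared range.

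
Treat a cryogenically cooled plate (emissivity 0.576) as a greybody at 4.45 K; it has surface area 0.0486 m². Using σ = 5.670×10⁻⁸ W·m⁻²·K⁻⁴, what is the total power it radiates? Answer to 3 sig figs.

Area A = 0.0486 m².
P = εσAT⁴ = 0.576 × 5.670×10⁻⁸ × 0.0486 × (4.45)⁴ = 6.22×10⁻⁷ W.

P ≈ 6.22×10⁻⁷ W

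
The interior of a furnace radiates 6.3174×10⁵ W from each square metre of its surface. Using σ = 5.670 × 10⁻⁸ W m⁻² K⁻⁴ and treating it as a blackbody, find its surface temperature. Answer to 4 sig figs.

I = σT⁴, so T = (I/σ)^(1/4) = (6.3174×10⁵/(5.670×10⁻⁸))^(1/4) = 1827 K.

T ≈ 1827 K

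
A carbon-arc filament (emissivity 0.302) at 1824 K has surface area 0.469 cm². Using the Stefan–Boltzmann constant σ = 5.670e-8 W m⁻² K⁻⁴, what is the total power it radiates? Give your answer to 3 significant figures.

Area A = 0.469 cm² = 4.69×10⁻⁵ m².
P = εσAT⁴ = 0.302 × 5.670×10⁻⁸ × 4.69×10⁻⁵ × (1824)⁴ = 8.89 W.

P ≈ 8.89 W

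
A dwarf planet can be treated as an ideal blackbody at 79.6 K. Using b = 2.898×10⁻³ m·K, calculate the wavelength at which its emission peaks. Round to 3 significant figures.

Wien's displacement law: λ_max = b/T = (2.898×10⁻³ m·K)/(79.6 K) = 3.641×10⁻⁵ m.
That is 36.4 μm, in the infrared range.

λ_max ≈ 36.4 μm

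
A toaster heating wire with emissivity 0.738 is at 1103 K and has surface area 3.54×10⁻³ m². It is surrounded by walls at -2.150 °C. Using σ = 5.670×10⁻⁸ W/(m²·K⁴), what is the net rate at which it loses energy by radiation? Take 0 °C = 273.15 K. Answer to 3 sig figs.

Net loss ≈ 218 W

Surroundings: T = -2.150 °C + 273.15 = 271.000 K.
Area A = 3.54×10⁻³ m².
Net radiated power P_net = εσA(T⁴ − T₀⁴) = 0.738×5.670×10⁻⁸×3.54×10⁻³×(1103⁴ − 271.000⁴).
T⁴ − T₀⁴ = 1.48014×10¹² − 5.39358×10⁹ = 1.47475×10¹² K⁴, so P_net = 218 W.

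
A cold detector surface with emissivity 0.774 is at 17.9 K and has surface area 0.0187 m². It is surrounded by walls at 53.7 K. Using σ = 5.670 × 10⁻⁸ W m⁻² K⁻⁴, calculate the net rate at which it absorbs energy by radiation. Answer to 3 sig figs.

Area A = 0.0187 m².
Net radiated power P_net = εσA(T⁴ − T₀⁴) = 0.774×5.670×10⁻⁸×0.0187×(17.9⁴ − 53.7⁴).
T⁴ − T₀⁴ = 1.02663×10⁵ − 8.31567×10⁶ = -8.21301×10⁶ K⁴, so P_net = -6.74×10⁻³ W — negative, meaning a net gain of 6.74×10⁻³ W.

Net gain ≈ 6.74×10⁻³ W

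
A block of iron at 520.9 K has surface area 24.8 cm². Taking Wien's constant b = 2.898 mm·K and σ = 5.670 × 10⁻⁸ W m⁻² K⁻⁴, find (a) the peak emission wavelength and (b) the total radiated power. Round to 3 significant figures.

(a) λ_max = b/T = 2.898×10⁻³/520.9 = 5.563×10⁻⁶ m = 5.56 μm.
Area A = 24.8 cm² = 2.48×10⁻³ m².
(b) P = σAT⁴ = 5.670×10⁻⁸×2.48×10⁻³×(520.9)⁴ = 10.4 W.

λ_max ≈ 5.56 μm; P ≈ 10.4 W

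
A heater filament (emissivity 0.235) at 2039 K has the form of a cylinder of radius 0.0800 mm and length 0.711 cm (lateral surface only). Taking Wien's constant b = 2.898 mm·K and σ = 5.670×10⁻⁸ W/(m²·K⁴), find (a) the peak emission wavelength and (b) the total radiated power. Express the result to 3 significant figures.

λ_max ≈ 1.42 μm; P ≈ 0.823 W

(a) λ_max = b/T = 2.898×10⁻³/2039 = 1.421×10⁻⁶ m = 1.42 μm.
Lateral area A = 2πrL = 2π×8.00×10⁻⁵×7.11×10⁻³ = 3.57388×10⁻⁶ m².
(b) P = εσAT⁴ = 0.235×5.670×10⁻⁸×3.57388×10⁻⁶×(2039)⁴ = 0.823 W.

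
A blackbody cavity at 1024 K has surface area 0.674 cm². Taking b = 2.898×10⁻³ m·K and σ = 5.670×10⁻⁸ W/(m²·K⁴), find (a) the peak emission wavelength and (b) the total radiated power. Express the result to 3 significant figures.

λ_max ≈ 2.83 μm; P ≈ 4.20 W

(a) λ_max = b/T = 2.898×10⁻³/1024 = 2.830×10⁻⁶ m = 2.83 μm.
Area A = 0.674 cm² = 6.74×10⁻⁵ m².
(b) P = σAT⁴ = 5.670×10⁻⁸×6.74×10⁻⁵×(1024)⁴ = 4.20 W.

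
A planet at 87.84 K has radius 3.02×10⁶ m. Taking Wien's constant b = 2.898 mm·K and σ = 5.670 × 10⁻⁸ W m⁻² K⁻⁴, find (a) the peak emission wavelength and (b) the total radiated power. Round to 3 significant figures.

λ_max ≈ 33.0 μm; P ≈ 3.87×10¹⁴ W

(a) λ_max = b/T = 2.898×10⁻³/87.84 = 3.299×10⁻⁵ m = 33.0 μm.
Surface area A = 4πR² = 4π(3.02×10⁶ m)² = 1.14610×10¹⁴ m².
(b) P = σAT⁴ = 5.670×10⁻⁸×1.14610×10¹⁴×(87.84)⁴ = 3.87×10¹⁴ W.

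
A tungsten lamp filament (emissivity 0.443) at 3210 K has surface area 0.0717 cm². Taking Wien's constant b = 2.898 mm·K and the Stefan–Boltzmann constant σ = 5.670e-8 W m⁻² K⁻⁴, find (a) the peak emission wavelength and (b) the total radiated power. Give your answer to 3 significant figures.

λ_max ≈ 903 nm; P ≈ 19.1 W

(a) λ_max = b/T = 2.898×10⁻³/3210 = 9.028×10⁻⁷ m = 903 nm.
Area A = 0.0717 cm² = 7.17×10⁻⁶ m².
(b) P = εσAT⁴ = 0.443×5.670×10⁻⁸×7.17×10⁻⁶×(3210)⁴ = 19.1 W.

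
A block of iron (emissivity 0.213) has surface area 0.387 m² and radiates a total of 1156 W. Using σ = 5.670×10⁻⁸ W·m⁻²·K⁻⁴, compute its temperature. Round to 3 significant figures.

T ≈ 705 K

Area A = 0.387 m².
P = εσAT⁴ ⇒ T = (P/(εσA))^(1/4) = (1156/(0.213×5.670×10⁻⁸×0.387))^(1/4) = 705 K.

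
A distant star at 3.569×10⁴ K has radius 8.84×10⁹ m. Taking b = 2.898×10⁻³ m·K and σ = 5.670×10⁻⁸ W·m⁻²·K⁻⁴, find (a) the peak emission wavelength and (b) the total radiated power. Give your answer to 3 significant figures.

(a) λ_max = b/T = 2.898×10⁻³/3.569×10⁴ = 8.120×10⁻⁸ m = 81.2 nm.
Surface area A = 4πR² = 4π(8.84×10⁹ m)² = 9.82007×10²⁰ m².
(b) P = σAT⁴ = 5.670×10⁻⁸×9.82007×10²⁰×(3.569×10⁴)⁴ = 9.03×10³¹ W.

λ_max ≈ 81.2 nm; P ≈ 9.03×10³¹ W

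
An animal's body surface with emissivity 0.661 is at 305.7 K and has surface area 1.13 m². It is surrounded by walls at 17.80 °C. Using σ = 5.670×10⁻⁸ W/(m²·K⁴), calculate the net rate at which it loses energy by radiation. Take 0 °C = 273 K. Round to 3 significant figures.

Surroundings: T = 17.80 °C + 273 = 290.80 K.
Area A = 1.13 m².
Net radiated power P_net = εσA(T⁴ − T₀⁴) = 0.661×5.670×10⁻⁸×1.13×(305.7⁴ − 290.80⁴).
T⁴ − T₀⁴ = 8.73337×10⁹ − 7.15118×10⁹ = 1.58219×10⁹ K⁴, so P_net = 67.0 W.

Net loss ≈ 67.0 W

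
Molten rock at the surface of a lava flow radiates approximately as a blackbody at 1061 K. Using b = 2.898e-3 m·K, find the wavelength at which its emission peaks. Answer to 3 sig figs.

λ_max ≈ 2.73 μm

Wien's displacement law: λ_max = b/T = (2.898×10⁻³ m·K)/(1061 K) = 2.731×10⁻⁶ m.
That is 2.73 μm, in the infrared range.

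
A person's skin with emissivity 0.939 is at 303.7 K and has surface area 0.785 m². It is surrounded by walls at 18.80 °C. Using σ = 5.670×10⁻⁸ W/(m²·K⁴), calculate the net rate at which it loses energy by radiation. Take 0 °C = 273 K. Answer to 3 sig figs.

Surroundings: T = 18.80 °C + 273 = 291.80 K.
Area A = 0.785 m².
Net radiated power P_net = εσA(T⁴ − T₀⁴) = 0.939×5.670×10⁻⁸×0.785×(303.7⁴ − 291.80⁴).
T⁴ − T₀⁴ = 8.50705×10⁹ − 7.25005×10⁹ = 1.25700×10⁹ K⁴, so P_net = 52.5 W.

Net loss ≈ 52.5 W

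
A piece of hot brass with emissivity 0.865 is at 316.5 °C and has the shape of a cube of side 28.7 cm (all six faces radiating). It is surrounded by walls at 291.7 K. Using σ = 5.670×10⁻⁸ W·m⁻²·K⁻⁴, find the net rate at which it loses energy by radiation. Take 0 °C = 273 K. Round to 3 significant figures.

Net loss ≈ 2.75×10³ W

T = 316.5 °C + 273 = 589.5 K.
Area A = 6s² = 6×(0.287 m)² = 0.494214 m².
Net radiated power P_net = εσA(T⁴ − T₀⁴) = 0.865×5.670×10⁻⁸×0.494214×(589.5⁴ − 291.7⁴).
T⁴ − T₀⁴ = 1.20763×10¹¹ − 7.24012×10⁹ = 1.13523×10¹¹ K⁴, so P_net = 2.75×10³ W.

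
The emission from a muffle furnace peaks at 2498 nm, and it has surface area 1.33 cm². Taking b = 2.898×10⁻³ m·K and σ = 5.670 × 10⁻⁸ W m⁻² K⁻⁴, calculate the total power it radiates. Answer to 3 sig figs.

Wien's law: T = b/λ_max = 2.898×10⁻³/2.498×10⁻⁶ = 1160.13 K.
Area A = 1.33 cm² = 1.33×10⁻⁴ m².
Then P = σAT⁴ = 5.670×10⁻⁸×1.33×10⁻⁴×(1160.13)⁴ = 13.7 W.

P ≈ 13.7 W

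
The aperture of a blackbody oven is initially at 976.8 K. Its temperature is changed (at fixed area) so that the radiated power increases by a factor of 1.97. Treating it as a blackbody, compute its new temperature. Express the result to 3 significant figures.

P ∝ T⁴, so T₂/T₁ = (P₂/P₁)^(1/4) = (1.97)^(1/4) = 1.18472.
T₂ = 976.8 × 1.18472 = 1.16×10³ K.

T₂ ≈ 1.16×10³ K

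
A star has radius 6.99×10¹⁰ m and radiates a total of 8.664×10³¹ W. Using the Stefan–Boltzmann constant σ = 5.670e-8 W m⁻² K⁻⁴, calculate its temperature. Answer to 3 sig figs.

Surface area A = 4πR² = 4π(6.99×10¹⁰ m)² = 6.13994×10²² m².
P = σAT⁴ ⇒ T = (P/(σA))^(1/4) = (8.664×10³¹/(5.670×10⁻⁸×6.13994×10²²))^(1/4) = 1.26×10⁴ K.

T ≈ 1.26×10⁴ K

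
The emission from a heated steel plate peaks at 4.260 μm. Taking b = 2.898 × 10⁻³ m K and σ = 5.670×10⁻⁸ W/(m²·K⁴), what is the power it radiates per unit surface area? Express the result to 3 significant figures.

I ≈ 1.21×10⁴ W/m²

Wien's law: T = b/λ_max = 2.898×10⁻³/4.260×10⁻⁶ = 680.282 K.
Then I = σT⁴ = 5.670×10⁻⁸×(680.282)⁴ = 1.21×10⁴ W/m².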